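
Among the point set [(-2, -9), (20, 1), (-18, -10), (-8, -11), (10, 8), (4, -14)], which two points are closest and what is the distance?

Computing all pairwise distances among 6 points:

d((-2, -9), (20, 1)) = 24.1661
d((-2, -9), (-18, -10)) = 16.0312
d((-2, -9), (-8, -11)) = 6.3246 <-- minimum
d((-2, -9), (10, 8)) = 20.8087
d((-2, -9), (4, -14)) = 7.8102
d((20, 1), (-18, -10)) = 39.5601
d((20, 1), (-8, -11)) = 30.4631
d((20, 1), (10, 8)) = 12.2066
d((20, 1), (4, -14)) = 21.9317
d((-18, -10), (-8, -11)) = 10.0499
d((-18, -10), (10, 8)) = 33.2866
d((-18, -10), (4, -14)) = 22.3607
d((-8, -11), (10, 8)) = 26.1725
d((-8, -11), (4, -14)) = 12.3693
d((10, 8), (4, -14)) = 22.8035

Closest pair: (-2, -9) and (-8, -11) with distance 6.3246

The closest pair is (-2, -9) and (-8, -11) with Euclidean distance 6.3246. For 6 points, brute-force pairwise comparison is shown above. For large n, the divide-and-conquer algorithm (sort by x, recurse on halves, check the dividing strip) achieves O(n log n).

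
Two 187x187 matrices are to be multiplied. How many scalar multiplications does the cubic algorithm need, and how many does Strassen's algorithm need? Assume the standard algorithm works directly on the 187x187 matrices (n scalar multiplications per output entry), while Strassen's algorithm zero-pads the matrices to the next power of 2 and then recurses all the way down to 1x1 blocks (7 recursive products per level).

Matrix multiplication for 187x187 matrices:

Strassen's algorithm requires power-of-2 dimensions. Pad 187x187 to 256x256 (next power of 2).

Standard algorithm: 187^3 = 6539203 multiplications
Strassen's algorithm: 7^(log2(256)) = 7^8 = 5764801 multiplications
Savings: 6539203 - 5764801 = 774402 multiplications

Standard: 6539203 multiplications (187^3). Strassen: 5764801 multiplications (7^8, after padding to 256x256). Strassen reduces 8 recursive multiplications to 7 at each level.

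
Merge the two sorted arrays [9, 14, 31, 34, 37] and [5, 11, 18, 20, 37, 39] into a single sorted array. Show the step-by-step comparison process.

Merging process:

Compare 9 vs 5: take 5 from right. Merged: [5]
Compare 9 vs 11: take 9 from left. Merged: [5, 9]
Compare 14 vs 11: take 11 from right. Merged: [5, 9, 11]
Compare 14 vs 18: take 14 from left. Merged: [5, 9, 11, 14]
Compare 31 vs 18: take 18 from right. Merged: [5, 9, 11, 14, 18]
Compare 31 vs 20: take 20 from right. Merged: [5, 9, 11, 14, 18, 20]
Compare 31 vs 37: take 31 from left. Merged: [5, 9, 11, 14, 18, 20, 31]
Compare 34 vs 37: take 34 from left. Merged: [5, 9, 11, 14, 18, 20, 31, 34]
Compare 37 vs 37: take 37 from left. Merged: [5, 9, 11, 14, 18, 20, 31, 34, 37]
Append remaining from right: [37, 39]. Merged: [5, 9, 11, 14, 18, 20, 31, 34, 37, 37, 39]

Final merged array: [5, 9, 11, 14, 18, 20, 31, 34, 37, 37, 39]
Total comparisons: 9

The merged array is [5, 9, 11, 14, 18, 20, 31, 34, 37, 37, 39], requiring 9 comparisons. The merge step runs in O(n) time where n is the total number of elements.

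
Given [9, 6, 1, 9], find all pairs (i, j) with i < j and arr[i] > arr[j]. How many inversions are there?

Finding inversions in [9, 6, 1, 9]:

(0, 1): arr[0]=9 > arr[1]=6
(0, 2): arr[0]=9 > arr[2]=1
(1, 2): arr[1]=6 > arr[2]=1

Total inversions: 3

The array has 3 inversion(s): (0,1), (0,2), (1,2). Each pair (i,j) satisfies i < j and arr[i] > arr[j].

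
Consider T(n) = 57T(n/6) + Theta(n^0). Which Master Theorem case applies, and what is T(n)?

Master Theorem for T(n) = 57T(n/6) + O(n^0):

a = 57, b = 6, c = 0
log_b(a) = log_6(57) = 2.2565

Case 1: c = 0 < log_6(57) = 2.2565
T(n) = O(n^(log_6 57))

For T(n) = 57T(n/6) + O(n^0): log_6(57) = 2.2565. This is Case 1 of the Master Theorem (c < log_b(a), work dominated by leaves), giving O(n^(log_6 57)).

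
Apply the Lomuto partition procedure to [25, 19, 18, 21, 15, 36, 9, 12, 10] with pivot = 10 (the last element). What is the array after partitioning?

Lomuto partition with pivot = 10:

Initial array: [25, 19, 18, 21, 15, 36, 9, 12, 10]

arr[0]=25 > 10: no swap
arr[1]=19 > 10: no swap
arr[2]=18 > 10: no swap
arr[3]=21 > 10: no swap
arr[4]=15 > 10: no swap
arr[5]=36 > 10: no swap
arr[6]=9 <= 10: swap with position 0, array becomes [9, 19, 18, 21, 15, 36, 25, 12, 10]
arr[7]=12 > 10: no swap

Place pivot at position 1: [9, 10, 18, 21, 15, 36, 25, 12, 19]
Pivot position: 1

After partitioning with pivot 10, the array becomes [9, 10, 18, 21, 15, 36, 25, 12, 19]. The pivot is placed at index 1. All elements to the left of the pivot are <= 10, and all elements to the right are > 10.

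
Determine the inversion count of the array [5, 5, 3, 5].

Finding inversions in [5, 5, 3, 5]:

(0, 2): arr[0]=5 > arr[2]=3
(1, 2): arr[1]=5 > arr[2]=3

Total inversions: 2

The array has 2 inversion(s): (0,2), (1,2). Each pair (i,j) satisfies i < j and arr[i] > arr[j].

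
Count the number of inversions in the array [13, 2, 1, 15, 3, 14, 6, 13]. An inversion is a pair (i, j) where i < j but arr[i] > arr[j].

Finding inversions in [13, 2, 1, 15, 3, 14, 6, 13]:

(0, 1): arr[0]=13 > arr[1]=2
(0, 2): arr[0]=13 > arr[2]=1
(0, 4): arr[0]=13 > arr[4]=3
(0, 6): arr[0]=13 > arr[6]=6
(1, 2): arr[1]=2 > arr[2]=1
(3, 4): arr[3]=15 > arr[4]=3
(3, 5): arr[3]=15 > arr[5]=14
(3, 6): arr[3]=15 > arr[6]=6
(3, 7): arr[3]=15 > arr[7]=13
(5, 6): arr[5]=14 > arr[6]=6
(5, 7): arr[5]=14 > arr[7]=13

Total inversions: 11

The array has 11 inversion(s): (0,1), (0,2), (0,4), (0,6), (1,2), (3,4), (3,5), (3,6), (3,7), (5,6), (5,7). Each pair (i,j) satisfies i < j and arr[i] > arr[j].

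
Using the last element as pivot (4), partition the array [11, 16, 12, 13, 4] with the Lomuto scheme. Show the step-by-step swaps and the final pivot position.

Lomuto partition with pivot = 4:

Initial array: [11, 16, 12, 13, 4]

arr[0]=11 > 4: no swap
arr[1]=16 > 4: no swap
arr[2]=12 > 4: no swap
arr[3]=13 > 4: no swap

Place pivot at position 0: [4, 16, 12, 13, 11]
Pivot position: 0

After partitioning with pivot 4, the array becomes [4, 16, 12, 13, 11]. The pivot is placed at index 0. All elements to the left of the pivot are <= 4, and all elements to the right are > 4.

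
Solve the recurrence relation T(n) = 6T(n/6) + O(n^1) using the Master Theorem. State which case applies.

Master Theorem for T(n) = 6T(n/6) + O(n^1):

a = 6, b = 6, c = 1
log_b(a) = log_6(6) = 1.0000

Case 2: c = 1 = log_6(6) = 1.0000
T(n) = O(n^1 log n) = O(n log n)

For T(n) = 6T(n/6) + O(n^1): log_6(6) = 1.0000. This is Case 2 of the Master Theorem (c = log_b(a), equal work at all levels), giving O(n log n).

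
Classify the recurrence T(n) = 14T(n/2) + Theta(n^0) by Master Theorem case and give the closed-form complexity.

Master Theorem for T(n) = 14T(n/2) + O(n^0):

a = 14, b = 2, c = 0
log_b(a) = log_2(14) = 3.8074

Case 1: c = 0 < log_2(14) = 3.8074
T(n) = O(n^(log_2 14))

For T(n) = 14T(n/2) + O(n^0): log_2(14) = 3.8074. This is Case 1 of the Master Theorem (c < log_b(a), work dominated by leaves), giving O(n^(log_2 14)).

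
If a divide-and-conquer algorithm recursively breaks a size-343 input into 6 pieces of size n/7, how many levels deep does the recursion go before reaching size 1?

For divide and conquer with division factor 7:

Problem sizes at each level:
Level 0: 343
Level 1: 49
Level 2: 7
Level 3: 1

The root is level 0 and the size-1 base case is level 3 (the tree spans levels 0 through 3, i.e. 4 levels counting the root), so the depth is the number of divisions: log_7(343) = 3

The recursion tree depth is log_7(343) = 3. At each level, the problem size is divided by 7, so it takes 3 divisions to reduce to a base case of size 1. The algorithm makes 6 recursive calls at each level.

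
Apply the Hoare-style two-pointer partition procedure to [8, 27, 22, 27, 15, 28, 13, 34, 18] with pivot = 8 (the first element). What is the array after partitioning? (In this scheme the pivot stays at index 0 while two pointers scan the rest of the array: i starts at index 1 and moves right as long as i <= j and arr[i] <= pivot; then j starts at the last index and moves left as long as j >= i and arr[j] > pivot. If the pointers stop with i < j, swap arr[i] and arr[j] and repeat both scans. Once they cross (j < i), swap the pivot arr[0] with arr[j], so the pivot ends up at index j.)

Hoare-style two-pointer partition with pivot = 8:

Initial array: [8, 27, 22, 27, 15, 28, 13, 34, 18]

Pointers start at i = 1, j = 8.
i ends at 1, j ends at 0: the pointers have crossed (j < i), so scanning stops.

j = 0, so swapping arr[0] with arr[j] leaves the pivot at position 0: [8, 27, 22, 27, 15, 28, 13, 34, 18]
Pivot position: 0

After partitioning with pivot 8, the array becomes [8, 27, 22, 27, 15, 28, 13, 34, 18]. The pivot is placed at index 0. All elements to the left of the pivot are <= 8, and all elements to the right are > 8.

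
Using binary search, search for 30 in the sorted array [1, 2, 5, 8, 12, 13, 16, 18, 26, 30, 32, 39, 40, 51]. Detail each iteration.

Binary search for 30 in [1, 2, 5, 8, 12, 13, 16, 18, 26, 30, 32, 39, 40, 51]:

lo=0, hi=13, mid=6, arr[mid]=16 -> 16 < 30, search right half
lo=7, hi=13, mid=10, arr[mid]=32 -> 32 > 30, search left half
lo=7, hi=9, mid=8, arr[mid]=26 -> 26 < 30, search right half
lo=9, hi=9, mid=9, arr[mid]=30 -> Found target at index 9!

Binary search finds 30 at index 9 after 4 comparisons. The search repeatedly halves the search space by comparing with the middle element.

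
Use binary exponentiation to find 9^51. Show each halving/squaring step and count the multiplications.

Computing 9^51 by squaring (build up from 9^1; each line after the first costs one multiplication):

9^1 = 9
9^2 = (9^1)^2 = 9^2 = 81
9^3 = 9 * 9^2 = 9 * 81 = 729
9^6 = (9^3)^2 = 729^2 = 531441
9^12 = (9^6)^2 = 531441^2 = 282429536481
9^24 = (9^12)^2 = 282429536481^2 = 79766443076872509863361
9^25 = 9 * 9^24 = 9 * 79766443076872509863361 = 717897987691852588770249
9^50 = (9^25)^2 = 717897987691852588770249^2 = 515377520732011331036461129765621272702107522001
9^51 = 9 * 9^50 = 9 * 515377520732011331036461129765621272702107522001 = 4638397686588101979328150167890591454318967698009

Result: 4638397686588101979328150167890591454318967698009
Multiplications needed: 8 (8 lines after 9^1)

9^51 = 4638397686588101979328150167890591454318967698009. Using exponentiation by squaring, this requires 8 multiplications. The key idea: if the exponent is even, square the half-power; if odd, multiply by the base once.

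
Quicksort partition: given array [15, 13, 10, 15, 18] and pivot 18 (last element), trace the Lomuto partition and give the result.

Lomuto partition with pivot = 18:

Initial array: [15, 13, 10, 15, 18]

arr[0]=15 <= 18: swap with position 0, array becomes [15, 13, 10, 15, 18]
arr[1]=13 <= 18: swap with position 1, array becomes [15, 13, 10, 15, 18]
arr[2]=10 <= 18: swap with position 2, array becomes [15, 13, 10, 15, 18]
arr[3]=15 <= 18: swap with position 3, array becomes [15, 13, 10, 15, 18]

Place pivot at position 4: [15, 13, 10, 15, 18]
Pivot position: 4

After partitioning with pivot 18, the array becomes [15, 13, 10, 15, 18]. The pivot is placed at index 4. All elements to the left of the pivot are <= 18, and all elements to the right are > 18.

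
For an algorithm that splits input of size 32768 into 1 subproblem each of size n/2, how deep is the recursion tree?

For divide and conquer with division factor 2:

Problem sizes at each level:
Level 0: 32768
Level 1: 16384
Level 2: 8192
Level 3: 4096
Level 4: 2048
Level 5: 1024
Level 6: 512
Level 7: 256
Level 8: 128
Level 9: 64
Level 10: 32
Level 11: 16
Level 12: 8
Level 13: 4
Level 14: 2
Level 15: 1

The root is level 0 and the size-1 base case is level 15 (the tree spans levels 0 through 15, i.e. 16 levels counting the root), so the depth is the number of divisions: log_2(32768) = 15

The recursion tree depth is log_2(32768) = 15. At each level, the problem size is divided by 2, so it takes 15 divisions to reduce to a base case of size 1. The algorithm makes 1 recursive call at each level.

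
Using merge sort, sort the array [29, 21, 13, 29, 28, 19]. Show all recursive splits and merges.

Merge sort trace:

Split: [29, 21, 13, 29, 28, 19] -> [29, 21, 13] and [29, 28, 19]
  Split: [29, 21, 13] -> [29] and [21, 13]
    Split: [21, 13] -> [21] and [13]
    Merge: [21] + [13] -> [13, 21]
  Merge: [29] + [13, 21] -> [13, 21, 29]
  Split: [29, 28, 19] -> [29] and [28, 19]
    Split: [28, 19] -> [28] and [19]
    Merge: [28] + [19] -> [19, 28]
  Merge: [29] + [19, 28] -> [19, 28, 29]
Merge: [13, 21, 29] + [19, 28, 29] -> [13, 19, 21, 28, 29, 29]

Final sorted array: [13, 19, 21, 28, 29, 29]

The merge sort proceeds by recursively splitting the array and merging sorted halves.
After all merges, the sorted array is [13, 19, 21, 28, 29, 29].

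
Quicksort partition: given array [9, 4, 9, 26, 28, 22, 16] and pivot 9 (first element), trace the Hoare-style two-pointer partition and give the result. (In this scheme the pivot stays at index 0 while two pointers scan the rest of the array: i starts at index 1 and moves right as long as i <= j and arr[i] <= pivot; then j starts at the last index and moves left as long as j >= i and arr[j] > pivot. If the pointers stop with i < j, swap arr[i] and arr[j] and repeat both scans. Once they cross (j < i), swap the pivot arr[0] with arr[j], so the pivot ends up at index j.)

Hoare-style two-pointer partition with pivot = 9:

Initial array: [9, 4, 9, 26, 28, 22, 16]

Pointers start at i = 1, j = 6.
i ends at 3, j ends at 2: the pointers have crossed (j < i), so scanning stops.

Swap pivot arr[0] with arr[2] to place pivot at position 2: [9, 4, 9, 26, 28, 22, 16]
Pivot position: 2

After partitioning with pivot 9, the array becomes [9, 4, 9, 26, 28, 22, 16]. The pivot is placed at index 2. All elements to the left of the pivot are <= 9, and all elements to the right are > 9.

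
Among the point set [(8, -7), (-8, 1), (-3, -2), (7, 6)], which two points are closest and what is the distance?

Computing all pairwise distances among 4 points:

d((8, -7), (-8, 1)) = 17.8885
d((8, -7), (-3, -2)) = 12.083
d((8, -7), (7, 6)) = 13.0384
d((-8, 1), (-3, -2)) = 5.831 <-- minimum
d((-8, 1), (7, 6)) = 15.8114
d((-3, -2), (7, 6)) = 12.8062

Closest pair: (-8, 1) and (-3, -2) with distance 5.831

The closest pair is (-8, 1) and (-3, -2) with Euclidean distance 5.831. For 4 points, brute-force pairwise comparison is shown above. For large n, the divide-and-conquer algorithm (sort by x, recurse on halves, check the dividing strip) achieves O(n log n).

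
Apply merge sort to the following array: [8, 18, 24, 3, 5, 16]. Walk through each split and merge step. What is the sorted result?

Merge sort trace:

Split: [8, 18, 24, 3, 5, 16] -> [8, 18, 24] and [3, 5, 16]
  Split: [8, 18, 24] -> [8] and [18, 24]
    Split: [18, 24] -> [18] and [24]
    Merge: [18] + [24] -> [18, 24]
  Merge: [8] + [18, 24] -> [8, 18, 24]
  Split: [3, 5, 16] -> [3] and [5, 16]
    Split: [5, 16] -> [5] and [16]
    Merge: [5] + [16] -> [5, 16]
  Merge: [3] + [5, 16] -> [3, 5, 16]
Merge: [8, 18, 24] + [3, 5, 16] -> [3, 5, 8, 16, 18, 24]

Final sorted array: [3, 5, 8, 16, 18, 24]

The merge sort proceeds by recursively splitting the array and merging sorted halves.
After all merges, the sorted array is [3, 5, 8, 16, 18, 24].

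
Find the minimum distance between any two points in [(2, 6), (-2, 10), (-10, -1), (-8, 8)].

Computing all pairwise distances among 4 points:

d((2, 6), (-2, 10)) = 5.6569 <-- minimum
d((2, 6), (-10, -1)) = 13.8924
d((2, 6), (-8, 8)) = 10.198
d((-2, 10), (-10, -1)) = 13.6015
d((-2, 10), (-8, 8)) = 6.3246
d((-10, -1), (-8, 8)) = 9.2195

Closest pair: (2, 6) and (-2, 10) with distance 5.6569

The closest pair is (2, 6) and (-2, 10) with Euclidean distance 5.6569. For 4 points, brute-force pairwise comparison is shown above. For large n, the divide-and-conquer algorithm (sort by x, recurse on halves, check the dividing strip) achieves O(n log n).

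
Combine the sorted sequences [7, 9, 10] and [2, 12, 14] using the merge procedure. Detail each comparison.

Merging process:

Compare 7 vs 2: take 2 from right. Merged: [2]
Compare 7 vs 12: take 7 from left. Merged: [2, 7]
Compare 9 vs 12: take 9 from left. Merged: [2, 7, 9]
Compare 10 vs 12: take 10 from left. Merged: [2, 7, 9, 10]
Append remaining from right: [12, 14]. Merged: [2, 7, 9, 10, 12, 14]

Final merged array: [2, 7, 9, 10, 12, 14]
Total comparisons: 4

The merged array is [2, 7, 9, 10, 12, 14], requiring 4 comparisons. The merge step runs in O(n) time where n is the total number of elements.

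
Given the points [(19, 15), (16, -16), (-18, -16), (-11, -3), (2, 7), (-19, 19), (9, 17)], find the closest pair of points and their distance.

Computing all pairwise distances among 7 points:

d((19, 15), (16, -16)) = 31.1448
d((19, 15), (-18, -16)) = 48.2701
d((19, 15), (-11, -3)) = 34.9857
d((19, 15), (2, 7)) = 18.7883
d((19, 15), (-19, 19)) = 38.2099
d((19, 15), (9, 17)) = 10.198 <-- minimum
d((16, -16), (-18, -16)) = 34.0
d((16, -16), (-11, -3)) = 29.9666
d((16, -16), (2, 7)) = 26.9258
d((16, -16), (-19, 19)) = 49.4975
d((16, -16), (9, 17)) = 33.7343
d((-18, -16), (-11, -3)) = 14.7648
d((-18, -16), (2, 7)) = 30.4795
d((-18, -16), (-19, 19)) = 35.0143
d((-18, -16), (9, 17)) = 42.638
d((-11, -3), (2, 7)) = 16.4012
d((-11, -3), (-19, 19)) = 23.4094
d((-11, -3), (9, 17)) = 28.2843
d((2, 7), (-19, 19)) = 24.1868
d((2, 7), (9, 17)) = 12.2066
d((-19, 19), (9, 17)) = 28.0713

Closest pair: (19, 15) and (9, 17) with distance 10.198

The closest pair is (19, 15) and (9, 17) with Euclidean distance 10.198. For 7 points, brute-force pairwise comparison is shown above. For large n, the divide-and-conquer algorithm (sort by x, recurse on halves, check the dividing strip) achieves O(n log n).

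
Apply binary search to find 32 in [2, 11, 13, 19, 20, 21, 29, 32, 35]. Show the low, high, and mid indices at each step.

Binary search for 32 in [2, 11, 13, 19, 20, 21, 29, 32, 35]:

lo=0, hi=8, mid=4, arr[mid]=20 -> 20 < 32, search right half
lo=5, hi=8, mid=6, arr[mid]=29 -> 29 < 32, search right half
lo=7, hi=8, mid=7, arr[mid]=32 -> Found target at index 7!

Binary search finds 32 at index 7 after 3 comparisons. The search repeatedly halves the search space by comparing with the middle element.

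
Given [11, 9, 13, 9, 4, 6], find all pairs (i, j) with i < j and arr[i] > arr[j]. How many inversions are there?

Finding inversions in [11, 9, 13, 9, 4, 6]:

(0, 1): arr[0]=11 > arr[1]=9
(0, 3): arr[0]=11 > arr[3]=9
(0, 4): arr[0]=11 > arr[4]=4
(0, 5): arr[0]=11 > arr[5]=6
(1, 4): arr[1]=9 > arr[4]=4
(1, 5): arr[1]=9 > arr[5]=6
(2, 3): arr[2]=13 > arr[3]=9
(2, 4): arr[2]=13 > arr[4]=4
(2, 5): arr[2]=13 > arr[5]=6
(3, 4): arr[3]=9 > arr[4]=4
(3, 5): arr[3]=9 > arr[5]=6

Total inversions: 11

The array has 11 inversion(s): (0,1), (0,3), (0,4), (0,5), (1,4), (1,5), (2,3), (2,4), (2,5), (3,4), (3,5). Each pair (i,j) satisfies i < j and arr[i] > arr[j].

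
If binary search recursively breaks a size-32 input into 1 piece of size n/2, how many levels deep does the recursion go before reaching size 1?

For divide and conquer with division factor 2:

Problem sizes at each level:
Level 0: 32
Level 1: 16
Level 2: 8
Level 3: 4
Level 4: 2
Level 5: 1

The root is level 0 and the size-1 base case is level 5 (the tree spans levels 0 through 5, i.e. 6 levels counting the root), so the depth is the number of divisions: log_2(32) = 5

The recursion tree depth is log_2(32) = 5. At each level, the problem size is divided by 2, so it takes 5 divisions to reduce to a base case of size 1. The algorithm makes 1 recursive call at each level.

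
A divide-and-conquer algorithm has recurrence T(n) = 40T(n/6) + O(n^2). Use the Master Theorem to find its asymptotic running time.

Master Theorem for T(n) = 40T(n/6) + O(n^2):

a = 40, b = 6, c = 2
log_b(a) = log_6(40) = 2.0588

Case 1: c = 2 < log_6(40) = 2.0588
T(n) = O(n^(log_6 40))

For T(n) = 40T(n/6) + O(n^2): log_6(40) = 2.0588. This is Case 1 of the Master Theorem (c < log_b(a), work dominated by leaves), giving O(n^(log_6 40)).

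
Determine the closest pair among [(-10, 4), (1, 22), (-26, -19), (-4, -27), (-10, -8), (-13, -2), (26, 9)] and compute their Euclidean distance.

Computing all pairwise distances among 7 points:

d((-10, 4), (1, 22)) = 21.095
d((-10, 4), (-26, -19)) = 28.0179
d((-10, 4), (-4, -27)) = 31.5753
d((-10, 4), (-10, -8)) = 12.0
d((-10, 4), (-13, -2)) = 6.7082 <-- minimum
d((-10, 4), (26, 9)) = 36.3456
d((1, 22), (-26, -19)) = 49.0918
d((1, 22), (-4, -27)) = 49.2544
d((1, 22), (-10, -8)) = 31.9531
d((1, 22), (-13, -2)) = 27.7849
d((1, 22), (26, 9)) = 28.178
d((-26, -19), (-4, -27)) = 23.4094
d((-26, -19), (-10, -8)) = 19.4165
d((-26, -19), (-13, -2)) = 21.4009
d((-26, -19), (26, 9)) = 59.0593
d((-4, -27), (-10, -8)) = 19.9249
d((-4, -27), (-13, -2)) = 26.5707
d((-4, -27), (26, 9)) = 46.8615
d((-10, -8), (-13, -2)) = 6.7082 <-- minimum
d((-10, -8), (26, 9)) = 39.8121
d((-13, -2), (26, 9)) = 40.5216

Minimum distance: 6.7082 (tie among 2 pairs: (-10, 4) and (-13, -2); (-10, -8) and (-13, -2))

The minimum Euclidean distance is 6.7082. There is a tie: 2 pairs achieve this minimum — (-10, 4) and (-13, -2); (-10, -8) and (-13, -2). Any of these is a valid closest pair. For 7 points, brute-force pairwise comparison is shown above. For large n, the divide-and-conquer algorithm (sort by x, recurse on halves, check the dividing strip) achieves O(n log n).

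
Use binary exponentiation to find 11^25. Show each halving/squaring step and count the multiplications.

Computing 11^25 by squaring (build up from 11^1; each line after the first costs one multiplication):

11^1 = 11
11^2 = (11^1)^2 = 11^2 = 121
11^3 = 11 * 11^2 = 11 * 121 = 1331
11^6 = (11^3)^2 = 1331^2 = 1771561
11^12 = (11^6)^2 = 1771561^2 = 3138428376721
11^24 = (11^12)^2 = 3138428376721^2 = 9849732675807611094711841
11^25 = 11 * 11^24 = 11 * 9849732675807611094711841 = 108347059433883722041830251

Result: 108347059433883722041830251
Multiplications needed: 6 (6 lines after 11^1)

11^25 = 108347059433883722041830251. Using exponentiation by squaring, this requires 6 multiplications. The key idea: if the exponent is even, square the half-power; if odd, multiply by the base once.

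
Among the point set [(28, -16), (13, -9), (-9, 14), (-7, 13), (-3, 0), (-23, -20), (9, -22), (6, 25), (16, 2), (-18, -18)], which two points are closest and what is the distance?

Computing all pairwise distances among 10 points:

d((28, -16), (13, -9)) = 16.5529
d((28, -16), (-9, 14)) = 47.634
d((28, -16), (-7, 13)) = 45.4533
d((28, -16), (-3, 0)) = 34.8855
d((28, -16), (-23, -20)) = 51.1566
d((28, -16), (9, -22)) = 19.9249
d((28, -16), (6, 25)) = 46.5296
d((28, -16), (16, 2)) = 21.6333
d((28, -16), (-18, -18)) = 46.0435
d((13, -9), (-9, 14)) = 31.8277
d((13, -9), (-7, 13)) = 29.7321
d((13, -9), (-3, 0)) = 18.3576
d((13, -9), (-23, -20)) = 37.6431
d((13, -9), (9, -22)) = 13.6015
d((13, -9), (6, 25)) = 34.7131
d((13, -9), (16, 2)) = 11.4018
d((13, -9), (-18, -18)) = 32.28
d((-9, 14), (-7, 13)) = 2.2361 <-- minimum
d((-9, 14), (-3, 0)) = 15.2315
d((-9, 14), (-23, -20)) = 36.7696
d((-9, 14), (9, -22)) = 40.2492
d((-9, 14), (6, 25)) = 18.6011
d((-9, 14), (16, 2)) = 27.7308
d((-9, 14), (-18, -18)) = 33.2415
d((-7, 13), (-3, 0)) = 13.6015
d((-7, 13), (-23, -20)) = 36.6742
d((-7, 13), (9, -22)) = 38.4838
d((-7, 13), (6, 25)) = 17.6918
d((-7, 13), (16, 2)) = 25.4951
d((-7, 13), (-18, -18)) = 32.8938
d((-3, 0), (-23, -20)) = 28.2843
d((-3, 0), (9, -22)) = 25.0599
d((-3, 0), (6, 25)) = 26.5707
d((-3, 0), (16, 2)) = 19.105
d((-3, 0), (-18, -18)) = 23.4307
d((-23, -20), (9, -22)) = 32.0624
d((-23, -20), (6, 25)) = 53.535
d((-23, -20), (16, 2)) = 44.7772
d((-23, -20), (-18, -18)) = 5.3852
d((9, -22), (6, 25)) = 47.0956
d((9, -22), (16, 2)) = 25.0
d((9, -22), (-18, -18)) = 27.2947
d((6, 25), (16, 2)) = 25.0799
d((6, 25), (-18, -18)) = 49.2443
d((16, 2), (-18, -18)) = 39.4462

Closest pair: (-9, 14) and (-7, 13) with distance 2.2361

The closest pair is (-9, 14) and (-7, 13) with Euclidean distance 2.2361. For 10 points, brute-force pairwise comparison is shown above. For large n, the divide-and-conquer algorithm (sort by x, recurse on halves, check the dividing strip) achieves O(n log n).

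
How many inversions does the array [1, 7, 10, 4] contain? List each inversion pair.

Finding inversions in [1, 7, 10, 4]:

(1, 3): arr[1]=7 > arr[3]=4
(2, 3): arr[2]=10 > arr[3]=4

Total inversions: 2

The array has 2 inversion(s): (1,3), (2,3). Each pair (i,j) satisfies i < j and arr[i] > arr[j].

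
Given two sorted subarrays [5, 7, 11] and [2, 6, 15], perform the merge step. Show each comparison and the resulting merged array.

Merging process:

Compare 5 vs 2: take 2 from right. Merged: [2]
Compare 5 vs 6: take 5 from left. Merged: [2, 5]
Compare 7 vs 6: take 6 from right. Merged: [2, 5, 6]
Compare 7 vs 15: take 7 from left. Merged: [2, 5, 6, 7]
Compare 11 vs 15: take 11 from left. Merged: [2, 5, 6, 7, 11]
Append remaining from right: [15]. Merged: [2, 5, 6, 7, 11, 15]

Final merged array: [2, 5, 6, 7, 11, 15]
Total comparisons: 5

The merged array is [2, 5, 6, 7, 11, 15], requiring 5 comparisons. The merge step runs in O(n) time where n is the total number of elements.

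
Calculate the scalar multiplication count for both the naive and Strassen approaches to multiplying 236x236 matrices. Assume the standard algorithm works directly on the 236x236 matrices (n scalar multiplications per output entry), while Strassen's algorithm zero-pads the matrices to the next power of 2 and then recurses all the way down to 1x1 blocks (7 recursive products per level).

Matrix multiplication for 236x236 matrices:

Strassen's algorithm requires power-of-2 dimensions. Pad 236x236 to 256x256 (next power of 2).

Standard algorithm: 236^3 = 13144256 multiplications
Strassen's algorithm: 7^(log2(256)) = 7^8 = 5764801 multiplications
Savings: 13144256 - 5764801 = 7379455 multiplications

Standard: 13144256 multiplications (236^3). Strassen: 5764801 multiplications (7^8, after padding to 256x256). Strassen reduces 8 recursive multiplications to 7 at each level.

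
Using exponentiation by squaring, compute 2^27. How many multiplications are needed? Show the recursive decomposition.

Computing 2^27 by squaring (build up from 2^1; each line after the first costs one multiplication):

2^1 = 2
2^2 = (2^1)^2 = 2^2 = 4
2^3 = 2 * 2^2 = 2 * 4 = 8
2^6 = (2^3)^2 = 8^2 = 64
2^12 = (2^6)^2 = 64^2 = 4096
2^13 = 2 * 2^12 = 2 * 4096 = 8192
2^26 = (2^13)^2 = 8192^2 = 67108864
2^27 = 2 * 2^26 = 2 * 67108864 = 134217728

Result: 134217728
Multiplications needed: 7 (7 lines after 2^1)

2^27 = 134217728. Using exponentiation by squaring, this requires 7 multiplications. The key idea: if the exponent is even, square the half-power; if odd, multiply by the base once.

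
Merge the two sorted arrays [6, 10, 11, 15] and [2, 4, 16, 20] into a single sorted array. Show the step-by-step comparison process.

Merging process:

Compare 6 vs 2: take 2 from right. Merged: [2]
Compare 6 vs 4: take 4 from right. Merged: [2, 4]
Compare 6 vs 16: take 6 from left. Merged: [2, 4, 6]
Compare 10 vs 16: take 10 from left. Merged: [2, 4, 6, 10]
Compare 11 vs 16: take 11 from left. Merged: [2, 4, 6, 10, 11]
Compare 15 vs 16: take 15 from left. Merged: [2, 4, 6, 10, 11, 15]
Append remaining from right: [16, 20]. Merged: [2, 4, 6, 10, 11, 15, 16, 20]

Final merged array: [2, 4, 6, 10, 11, 15, 16, 20]
Total comparisons: 6

The merged array is [2, 4, 6, 10, 11, 15, 16, 20], requiring 6 comparisons. The merge step runs in O(n) time where n is the total number of elements.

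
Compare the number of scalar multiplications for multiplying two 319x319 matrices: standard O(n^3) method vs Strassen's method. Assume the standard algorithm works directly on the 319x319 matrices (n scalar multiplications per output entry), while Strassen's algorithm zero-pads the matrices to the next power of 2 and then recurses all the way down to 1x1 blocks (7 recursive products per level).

Matrix multiplication for 319x319 matrices:

Strassen's algorithm requires power-of-2 dimensions. Pad 319x319 to 512x512 (next power of 2).

Standard algorithm: 319^3 = 32461759 multiplications
Strassen's algorithm: 7^(log2(512)) = 7^9 = 40353607 multiplications
Difference: 32461759 - 40353607 = -7891848 (Strassen uses MORE here due to padding overhead — for small or just-over-power-of-2 n, padding can outweigh the per-level savings)

Standard: 32461759 multiplications (319^3). Strassen: 40353607 multiplications (7^9, after padding to 512x512). Strassen reduces 8 recursive multiplications to 7 at each level.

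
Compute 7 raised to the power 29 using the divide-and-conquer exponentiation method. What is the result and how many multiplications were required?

Computing 7^29 by squaring (build up from 7^1; each line after the first costs one multiplication):

7^1 = 7
7^2 = (7^1)^2 = 7^2 = 49
7^3 = 7 * 7^2 = 7 * 49 = 343
7^6 = (7^3)^2 = 343^2 = 117649
7^7 = 7 * 7^6 = 7 * 117649 = 823543
7^14 = (7^7)^2 = 823543^2 = 678223072849
7^28 = (7^14)^2 = 678223072849^2 = 459986536544739960976801
7^29 = 7 * 7^28 = 7 * 459986536544739960976801 = 3219905755813179726837607

Result: 3219905755813179726837607
Multiplications needed: 7 (7 lines after 7^1)

7^29 = 3219905755813179726837607. Using exponentiation by squaring, this requires 7 multiplications. The key idea: if the exponent is even, square the half-power; if odd, multiply by the base once.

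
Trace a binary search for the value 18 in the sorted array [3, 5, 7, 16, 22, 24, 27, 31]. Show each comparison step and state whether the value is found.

Binary search for 18 in [3, 5, 7, 16, 22, 24, 27, 31]:

lo=0, hi=7, mid=3, arr[mid]=16 -> 16 < 18, search right half
lo=4, hi=7, mid=5, arr[mid]=24 -> 24 > 18, search left half
lo=4, hi=4, mid=4, arr[mid]=22 -> 22 > 18, search left half
lo=4 > hi=3, target 18 not found

Binary search determines that 18 is not in the array after 3 comparisons. The search space was exhausted without finding the target.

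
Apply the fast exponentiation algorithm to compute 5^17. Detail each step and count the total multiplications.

Computing 5^17 by squaring (build up from 5^1; each line after the first costs one multiplication):

5^1 = 5
5^2 = (5^1)^2 = 5^2 = 25
5^4 = (5^2)^2 = 25^2 = 625
5^8 = (5^4)^2 = 625^2 = 390625
5^16 = (5^8)^2 = 390625^2 = 152587890625
5^17 = 5 * 5^16 = 5 * 152587890625 = 762939453125

Result: 762939453125
Multiplications needed: 5 (5 lines after 5^1)

5^17 = 762939453125. Using exponentiation by squaring, this requires 5 multiplications. The key idea: if the exponent is even, square the half-power; if odd, multiply by the base once.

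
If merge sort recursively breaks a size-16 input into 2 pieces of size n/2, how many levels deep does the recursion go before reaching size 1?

For divide and conquer with division factor 2:

Problem sizes at each level:
Level 0: 16
Level 1: 8
Level 2: 4
Level 3: 2
Level 4: 1

The root is level 0 and the size-1 base case is level 4 (the tree spans levels 0 through 4, i.e. 5 levels counting the root), so the depth is the number of divisions: log_2(16) = 4

The recursion tree depth is log_2(16) = 4. At each level, the problem size is divided by 2, so it takes 4 divisions to reduce to a base case of size 1. The algorithm makes 2 recursive calls at each level.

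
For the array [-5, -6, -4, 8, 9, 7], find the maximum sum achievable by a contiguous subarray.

Using Kadane's algorithm on [-5, -6, -4, 8, 9, 7]:

Scanning through the array:
Position 1 (value -6): max_ending_here = -6, max_so_far = -5
Position 2 (value -4): max_ending_here = -4, max_so_far = -4
Position 3 (value 8): max_ending_here = 8, max_so_far = 8
Position 4 (value 9): max_ending_here = 17, max_so_far = 17
Position 5 (value 7): max_ending_here = 24, max_so_far = 24

Maximum subarray: [8, 9, 7]
Maximum sum: 24

The maximum subarray is [8, 9, 7] with sum 24. This subarray runs from index 3 to index 5.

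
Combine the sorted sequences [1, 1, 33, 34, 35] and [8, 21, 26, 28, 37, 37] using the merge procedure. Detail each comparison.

Merging process:

Compare 1 vs 8: take 1 from left. Merged: [1]
Compare 1 vs 8: take 1 from left. Merged: [1, 1]
Compare 33 vs 8: take 8 from right. Merged: [1, 1, 8]
Compare 33 vs 21: take 21 from right. Merged: [1, 1, 8, 21]
Compare 33 vs 26: take 26 from right. Merged: [1, 1, 8, 21, 26]
Compare 33 vs 28: take 28 from right. Merged: [1, 1, 8, 21, 26, 28]
Compare 33 vs 37: take 33 from left. Merged: [1, 1, 8, 21, 26, 28, 33]
Compare 34 vs 37: take 34 from left. Merged: [1, 1, 8, 21, 26, 28, 33, 34]
Compare 35 vs 37: take 35 from left. Merged: [1, 1, 8, 21, 26, 28, 33, 34, 35]
Append remaining from right: [37, 37]. Merged: [1, 1, 8, 21, 26, 28, 33, 34, 35, 37, 37]

Final merged array: [1, 1, 8, 21, 26, 28, 33, 34, 35, 37, 37]
Total comparisons: 9

The merged array is [1, 1, 8, 21, 26, 28, 33, 34, 35, 37, 37], requiring 9 comparisons. The merge step runs in O(n) time where n is the total number of elements.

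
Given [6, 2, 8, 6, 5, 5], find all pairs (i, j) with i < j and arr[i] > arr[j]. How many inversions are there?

Finding inversions in [6, 2, 8, 6, 5, 5]:

(0, 1): arr[0]=6 > arr[1]=2
(0, 4): arr[0]=6 > arr[4]=5
(0, 5): arr[0]=6 > arr[5]=5
(2, 3): arr[2]=8 > arr[3]=6
(2, 4): arr[2]=8 > arr[4]=5
(2, 5): arr[2]=8 > arr[5]=5
(3, 4): arr[3]=6 > arr[4]=5
(3, 5): arr[3]=6 > arr[5]=5

Total inversions: 8

The array has 8 inversion(s): (0,1), (0,4), (0,5), (2,3), (2,4), (2,5), (3,4), (3,5). Each pair (i,j) satisfies i < j and arr[i] > arr[j].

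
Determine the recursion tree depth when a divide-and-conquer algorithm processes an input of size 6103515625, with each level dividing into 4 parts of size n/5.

For divide and conquer with division factor 5:

Problem sizes at each level:
Level 0: 6103515625
Level 1: 1220703125
Level 2: 244140625
Level 3: 48828125
Level 4: 9765625
Level 5: 1953125
Level 6: 390625
Level 7: 78125
Level 8: 15625
Level 9: 3125
Level 10: 625
Level 11: 125
Level 12: 25
Level 13: 5
Level 14: 1

The root is level 0 and the size-1 base case is level 14 (the tree spans levels 0 through 14, i.e. 15 levels counting the root), so the depth is the number of divisions: log_5(6103515625) = 14

The recursion tree depth is log_5(6103515625) = 14. At each level, the problem size is divided by 5, so it takes 14 divisions to reduce to a base case of size 1. The algorithm makes 4 recursive calls at each level.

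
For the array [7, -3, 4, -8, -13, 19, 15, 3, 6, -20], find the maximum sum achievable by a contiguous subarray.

Using Kadane's algorithm on [7, -3, 4, -8, -13, 19, 15, 3, 6, -20]:

Scanning through the array:
Position 1 (value -3): max_ending_here = 4, max_so_far = 7
Position 2 (value 4): max_ending_here = 8, max_so_far = 8
Position 3 (value -8): max_ending_here = 0, max_so_far = 8
Position 4 (value -13): max_ending_here = -13, max_so_far = 8
Position 5 (value 19): max_ending_here = 19, max_so_far = 19
Position 6 (value 15): max_ending_here = 34, max_so_far = 34
Position 7 (value 3): max_ending_here = 37, max_so_far = 37
Position 8 (value 6): max_ending_here = 43, max_so_far = 43
Position 9 (value -20): max_ending_here = 23, max_so_far = 43

Maximum subarray: [19, 15, 3, 6]
Maximum sum: 43

The maximum subarray is [19, 15, 3, 6] with sum 43. This subarray runs from index 5 to index 8.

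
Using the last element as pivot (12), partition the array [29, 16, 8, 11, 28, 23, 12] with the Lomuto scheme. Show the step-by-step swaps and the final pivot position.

Lomuto partition with pivot = 12:

Initial array: [29, 16, 8, 11, 28, 23, 12]

arr[0]=29 > 12: no swap
arr[1]=16 > 12: no swap
arr[2]=8 <= 12: swap with position 0, array becomes [8, 16, 29, 11, 28, 23, 12]
arr[3]=11 <= 12: swap with position 1, array becomes [8, 11, 29, 16, 28, 23, 12]
arr[4]=28 > 12: no swap
arr[5]=23 > 12: no swap

Place pivot at position 2: [8, 11, 12, 16, 28, 23, 29]
Pivot position: 2

After partitioning with pivot 12, the array becomes [8, 11, 12, 16, 28, 23, 29]. The pivot is placed at index 2. All elements to the left of the pivot are <= 12, and all elements to the right are > 12.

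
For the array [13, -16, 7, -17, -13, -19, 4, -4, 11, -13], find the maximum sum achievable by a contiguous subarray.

Using Kadane's algorithm on [13, -16, 7, -17, -13, -19, 4, -4, 11, -13]:

Scanning through the array:
Position 1 (value -16): max_ending_here = -3, max_so_far = 13
Position 2 (value 7): max_ending_here = 7, max_so_far = 13
Position 3 (value -17): max_ending_here = -10, max_so_far = 13
Position 4 (value -13): max_ending_here = -13, max_so_far = 13
Position 5 (value -19): max_ending_here = -19, max_so_far = 13
Position 6 (value 4): max_ending_here = 4, max_so_far = 13
Position 7 (value -4): max_ending_here = 0, max_so_far = 13
Position 8 (value 11): max_ending_here = 11, max_so_far = 13
Position 9 (value -13): max_ending_here = -2, max_so_far = 13

Maximum subarray: [13]
Maximum sum: 13

The maximum subarray is [13] with sum 13. This subarray runs from index 0 to index 0.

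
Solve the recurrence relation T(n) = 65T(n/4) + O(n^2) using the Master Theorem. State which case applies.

Master Theorem for T(n) = 65T(n/4) + O(n^2):

a = 65, b = 4, c = 2
log_b(a) = log_4(65) = 3.0112

Case 1: c = 2 < log_4(65) = 3.0112
T(n) = O(n^(log_4 65))

For T(n) = 65T(n/4) + O(n^2): log_4(65) = 3.0112. This is Case 1 of the Master Theorem (c < log_b(a), work dominated by leaves), giving O(n^(log_4 65)).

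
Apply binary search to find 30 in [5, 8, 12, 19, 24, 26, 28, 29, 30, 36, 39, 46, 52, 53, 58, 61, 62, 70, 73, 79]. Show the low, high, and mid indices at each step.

Binary search for 30 in [5, 8, 12, 19, 24, 26, 28, 29, 30, 36, 39, 46, 52, 53, 58, 61, 62, 70, 73, 79]:

lo=0, hi=19, mid=9, arr[mid]=36 -> 36 > 30, search left half
lo=0, hi=8, mid=4, arr[mid]=24 -> 24 < 30, search right half
lo=5, hi=8, mid=6, arr[mid]=28 -> 28 < 30, search right half
lo=7, hi=8, mid=7, arr[mid]=29 -> 29 < 30, search right half
lo=8, hi=8, mid=8, arr[mid]=30 -> Found target at index 8!

Binary search finds 30 at index 8 after 5 comparisons. The search repeatedly halves the search space by comparing with the middle element.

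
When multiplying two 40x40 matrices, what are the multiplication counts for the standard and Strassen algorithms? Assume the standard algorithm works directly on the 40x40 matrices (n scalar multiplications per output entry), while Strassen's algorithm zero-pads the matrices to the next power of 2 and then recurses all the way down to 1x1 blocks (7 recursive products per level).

Matrix multiplication for 40x40 matrices:

Strassen's algorithm requires power-of-2 dimensions. Pad 40x40 to 64x64 (next power of 2).

Standard algorithm: 40^3 = 64000 multiplications
Strassen's algorithm: 7^(log2(64)) = 7^6 = 117649 multiplications
Difference: 64000 - 117649 = -53649 (Strassen uses MORE here due to padding overhead — for small or just-over-power-of-2 n, padding can outweigh the per-level savings)

Standard: 64000 multiplications (40^3). Strassen: 117649 multiplications (7^6, after padding to 64x64). Strassen reduces 8 recursive multiplications to 7 at each level.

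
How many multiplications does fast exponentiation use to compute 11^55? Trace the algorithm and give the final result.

Computing 11^55 by squaring (build up from 11^1; each line after the first costs one multiplication):

11^1 = 11
11^2 = (11^1)^2 = 11^2 = 121
11^3 = 11 * 11^2 = 11 * 121 = 1331
11^6 = (11^3)^2 = 1331^2 = 1771561
11^12 = (11^6)^2 = 1771561^2 = 3138428376721
11^13 = 11 * 11^12 = 11 * 3138428376721 = 34522712143931
11^26 = (11^13)^2 = 34522712143931^2 = 1191817653772720942460132761
11^27 = 11 * 11^26 = 11 * 1191817653772720942460132761 = 13109994191499930367061460371
11^54 = (11^27)^2 = 13109994191499930367061460371^2 = 171871947701161912897410416779483616222663749691203457641
11^55 = 11 * 11^54 = 11 * 171871947701161912897410416779483616222663749691203457641 = 1890591424712781041871514584574319778449301246603238034051

Result: 1890591424712781041871514584574319778449301246603238034051
Multiplications needed: 9 (9 lines after 11^1)

11^55 = 1890591424712781041871514584574319778449301246603238034051. Using exponentiation by squaring, this requires 9 multiplications. The key idea: if the exponent is even, square the half-power; if odd, multiply by the base once.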